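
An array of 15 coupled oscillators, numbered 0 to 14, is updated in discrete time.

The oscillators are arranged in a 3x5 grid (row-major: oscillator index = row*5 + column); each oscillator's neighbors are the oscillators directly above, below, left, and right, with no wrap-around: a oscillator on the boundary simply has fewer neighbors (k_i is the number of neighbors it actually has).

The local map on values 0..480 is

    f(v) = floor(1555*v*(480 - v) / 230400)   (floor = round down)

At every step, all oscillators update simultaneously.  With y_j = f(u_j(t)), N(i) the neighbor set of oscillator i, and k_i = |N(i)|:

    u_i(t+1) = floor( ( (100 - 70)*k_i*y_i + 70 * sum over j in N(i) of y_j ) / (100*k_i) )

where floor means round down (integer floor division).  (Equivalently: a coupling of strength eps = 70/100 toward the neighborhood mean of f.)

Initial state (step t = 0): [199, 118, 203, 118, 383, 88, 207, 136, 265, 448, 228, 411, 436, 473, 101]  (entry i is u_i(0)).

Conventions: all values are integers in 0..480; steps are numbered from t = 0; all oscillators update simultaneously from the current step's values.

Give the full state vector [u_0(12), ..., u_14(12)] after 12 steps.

Answer: [388, 388, 388, 388, 388, 388, 388, 388, 388, 388, 388, 388, 388, 388, 388]

Derivation:
t=0: [199, 118, 203, 118, 383, 88, 207, 136, 265, 448, 228, 411, 436, 473, 101]
t=1: [295, 351, 321, 322, 209, 336, 293, 317, 241, 236, 264, 266, 161, 186, 118]
t=2: [331, 343, 335, 362, 370, 359, 349, 357, 369, 363, 363, 371, 360, 349, 351]
t=3: [313, 320, 308, 291, 283, 303, 298, 299, 288, 285, 283, 288, 291, 295, 299]
t=4: [352, 354, 359, 369, 373, 363, 362, 366, 370, 372, 369, 371, 369, 369, 369]
t=5: [296, 296, 288, 277, 272, 288, 285, 282, 275, 272, 278, 277, 276, 275, 274]
t=6: [369, 370, 373, 378, 380, 373, 374, 376, 379, 380, 376, 378, 378, 380, 380]
t=7: [272, 271, 266, 260, 257, 268, 266, 263, 258, 256, 264, 262, 259, 257, 256]
t=8: [382, 382, 384, 385, 386, 383, 383, 385, 386, 386, 384, 384, 385, 386, 386]
t=9: [251, 250, 248, 245, 244, 250, 249, 246, 244, 244, 248, 248, 246, 244, 244]
t=10: [387, 387, 388, 388, 388, 387, 388, 388, 388, 388, 388, 388, 388, 388, 388]
t=11: [242, 241, 240, 240, 240, 241, 240, 240, 240, 240, 240, 240, 240, 240, 240]
t=12: [388, 388, 388, 388, 388, 388, 388, 388, 388, 388, 388, 388, 388, 388, 388]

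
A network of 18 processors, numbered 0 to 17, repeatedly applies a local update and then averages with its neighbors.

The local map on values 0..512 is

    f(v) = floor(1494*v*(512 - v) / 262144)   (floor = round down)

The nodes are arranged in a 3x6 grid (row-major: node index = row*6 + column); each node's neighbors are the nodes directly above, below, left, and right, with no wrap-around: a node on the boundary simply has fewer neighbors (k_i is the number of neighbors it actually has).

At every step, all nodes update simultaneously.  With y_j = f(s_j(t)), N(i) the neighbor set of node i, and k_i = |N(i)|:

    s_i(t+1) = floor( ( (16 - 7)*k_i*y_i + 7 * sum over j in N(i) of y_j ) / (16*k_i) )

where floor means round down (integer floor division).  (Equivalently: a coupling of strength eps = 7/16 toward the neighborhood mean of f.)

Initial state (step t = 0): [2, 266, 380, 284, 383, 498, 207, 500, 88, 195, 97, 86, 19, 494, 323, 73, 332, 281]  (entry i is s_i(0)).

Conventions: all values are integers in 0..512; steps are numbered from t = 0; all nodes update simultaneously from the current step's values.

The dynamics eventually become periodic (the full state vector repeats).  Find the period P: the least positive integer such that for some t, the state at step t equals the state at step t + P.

Simulating step by step:
t=0: [2, 266, 380, 284, 383, 498, 207, 500, 88, 195, 97, 86, 19, 494, 323, 73, 332, 281]
t=1: [162, 256, 299, 341, 250, 128, 215, 127, 230, 306, 257, 209, 119, 91, 259, 253, 305, 327]
t=2: [342, 350, 360, 346, 353, 317, 330, 301, 357, 360, 368, 347, 276, 256, 349, 368, 360, 350]
t=3: [331, 327, 315, 321, 322, 339, 347, 351, 320, 311, 308, 325, 365, 363, 326, 307, 310, 321]
t=4: [338, 341, 350, 350, 347, 339, 324, 326, 347, 355, 355, 346, 310, 315, 342, 355, 355, 349]
t=5: [336, 333, 324, 322, 325, 330, 346, 342, 327, 318, 319, 326, 353, 349, 331, 319, 318, 323]
t=6: [335, 338, 345, 348, 346, 343, 327, 332, 343, 349, 349, 345, 321, 326, 340, 348, 350, 347]
t=7: [338, 335, 328, 325, 326, 328, 343, 339, 330, 324, 324, 327, 347, 343, 333, 325, 323, 325]
t=8: [334, 337, 342, 345, 345, 343, 330, 334, 341, 346, 346, 344, 327, 331, 339, 345, 346, 345]
t=9: [338, 335, 331, 328, 328, 329, 341, 337, 332, 327, 327, 328, 342, 339, 333, 328, 327, 328]
t=10: [334, 337, 340, 342, 343, 343, 332, 335, 340, 343, 343, 343, 331, 334, 339, 342, 343, 343]
t=11: [338, 336, 333, 331, 330, 330, 339, 336, 333, 330, 330, 330, 340, 337, 334, 331, 330, 330]
t=12: [335, 337, 339, 341, 341, 342, 334, 336, 339, 341, 342, 342, 333, 336, 338, 340, 341, 342]
t=13: [337, 336, 334, 332, 331, 331, 337, 336, 334, 332, 331, 331, 338, 337, 334, 333, 331, 331]
t=14: [336, 337, 338, 339, 340, 341, 336, 336, 338, 339, 340, 341, 335, 336, 337, 339, 340, 341]
t=15: [336, 336, 335, 334, 333, 332, 337, 336, 335, 334, 333, 332, 337, 336, 335, 334, 333, 332]
t=16: [336, 337, 337, 338, 339, 339, 336, 336, 337, 338, 339, 339, 336, 336, 337, 338, 339, 339]
t=17: [336, 336, 335, 335, 334, 334, 337, 336, 336, 335, 334, 334, 337, 336, 336, 335, 334, 334]
t=18: [336, 337, 337, 337, 337, 338, 336, 336, 337, 337, 337, 338, 336, 336, 337, 337, 337, 338]
t=19: [336, 336, 336, 336, 335, 335, 337, 336, 336, 336, 335, 335, 337, 336, 336, 336, 335, 335]
t=20: [336, 337, 337, 337, 337, 337, 336, 336, 337, 337, 337, 337, 336, 336, 337, 337, 337, 337]
t=21: [336, 336, 336, 336, 336, 336, 337, 336, 336, 336, 336, 336, 337, 336, 336, 336, 336, 336]
t=22: [336, 337, 337, 337, 337, 337, 336, 336, 337, 337, 337, 337, 336, 336, 337, 337, 337, 337]

Answer: 2
Key observation: The state at step 20, [336, 337, 337, 337, 337, 337, 336, 336, 337, 337, 337, 337, 336, 336, 337, 337, 337, 337], reappears at step 22 — and no state repeats earlier — so the cycle the system enters has period 2.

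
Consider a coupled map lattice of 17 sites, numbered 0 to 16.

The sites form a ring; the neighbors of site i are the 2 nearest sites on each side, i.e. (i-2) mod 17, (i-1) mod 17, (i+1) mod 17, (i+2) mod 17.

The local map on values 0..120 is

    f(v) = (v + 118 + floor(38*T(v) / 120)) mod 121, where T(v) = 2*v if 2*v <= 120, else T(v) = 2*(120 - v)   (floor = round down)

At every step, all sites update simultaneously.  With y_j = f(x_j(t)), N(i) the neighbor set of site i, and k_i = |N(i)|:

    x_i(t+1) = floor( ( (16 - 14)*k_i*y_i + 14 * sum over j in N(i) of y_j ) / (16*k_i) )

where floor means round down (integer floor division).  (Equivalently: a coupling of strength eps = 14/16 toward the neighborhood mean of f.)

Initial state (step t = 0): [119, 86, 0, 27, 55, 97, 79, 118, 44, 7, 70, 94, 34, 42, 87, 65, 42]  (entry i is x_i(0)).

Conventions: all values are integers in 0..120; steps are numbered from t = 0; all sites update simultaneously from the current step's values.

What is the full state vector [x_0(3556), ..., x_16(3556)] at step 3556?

Simulating step by step:
t=0: [119, 86, 0, 27, 55, 97, 79, 118, 44, 7, 70, 94, 34, 42, 87, 65, 42]
t=1: [98, 87, 90, 96, 91, 88, 95, 76, 79, 86, 63, 62, 88, 86, 73, 88, 100]
t=2: [106, 107, 106, 105, 106, 105, 103, 103, 101, 98, 100, 101, 99, 101, 104, 105, 104]
t=3: [111, 111, 111, 111, 110, 110, 110, 109, 109, 109, 109, 109, 109, 110, 110, 110, 111]
t=4: [113, 113, 113, 113, 113, 112, 112, 112, 112, 112, 112, 112, 112, 112, 112, 113, 113]
t=5: [114, 114, 114, 114, 114, 114, 114, 114, 114, 114, 114, 114, 114, 114, 114, 114, 114]
t=6: [114, 114, 114, 114, 114, 114, 114, 114, 114, 114, 114, 114, 114, 114, 114, 114, 114]

Answer: [114, 114, 114, 114, 114, 114, 114, 114, 114, 114, 114, 114, 114, 114, 114, 114, 114]
Key observation: The state at step 5, [114, 114, 114, 114, 114, 114, 114, 114, 114, 114, 114, 114, 114, 114, 114, 114, 114], reappears at step 6: the system is in a cycle of period 1 from step 5 on.  Therefore the state at step 3556 equals the state at step 5 + ((3556 - 5) mod 1) = 5, which is [114, 114, 114, 114, 114, 114, 114, 114, 114, 114, 114, 114, 114, 114, 114, 114, 114].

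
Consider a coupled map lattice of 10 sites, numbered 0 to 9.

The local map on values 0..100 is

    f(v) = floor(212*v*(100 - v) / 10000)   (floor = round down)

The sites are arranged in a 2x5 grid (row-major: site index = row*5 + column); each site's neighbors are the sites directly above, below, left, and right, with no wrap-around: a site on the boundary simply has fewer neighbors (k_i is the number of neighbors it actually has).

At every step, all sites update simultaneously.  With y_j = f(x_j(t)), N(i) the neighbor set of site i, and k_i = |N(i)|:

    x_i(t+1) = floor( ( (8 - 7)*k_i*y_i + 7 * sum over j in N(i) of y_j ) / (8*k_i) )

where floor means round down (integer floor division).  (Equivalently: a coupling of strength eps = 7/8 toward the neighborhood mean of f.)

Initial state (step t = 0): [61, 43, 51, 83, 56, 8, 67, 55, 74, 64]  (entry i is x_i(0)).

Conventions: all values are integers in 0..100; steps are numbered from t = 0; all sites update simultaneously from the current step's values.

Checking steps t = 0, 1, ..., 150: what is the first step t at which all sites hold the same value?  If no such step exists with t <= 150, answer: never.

Simulating step by step:
t=0: [61, 43, 51, 83, 56, 8, 67, 55, 74, 64]  (not all equal)
t=1: [35, 49, 45, 45, 40, 43, 40, 46, 42, 46]  (not all equal)
t=2: [51, 50, 52, 51, 51, 49, 51, 51, 51, 50]  (not all equal)
t=3: [52, 52, 52, 52, 52, 52, 52, 52, 52, 52]  (all equal)

Answer: 3
Key observation: Synchronization is absorbing here: once all sites are equal they stay equal, and step 3 is the first all-equal step.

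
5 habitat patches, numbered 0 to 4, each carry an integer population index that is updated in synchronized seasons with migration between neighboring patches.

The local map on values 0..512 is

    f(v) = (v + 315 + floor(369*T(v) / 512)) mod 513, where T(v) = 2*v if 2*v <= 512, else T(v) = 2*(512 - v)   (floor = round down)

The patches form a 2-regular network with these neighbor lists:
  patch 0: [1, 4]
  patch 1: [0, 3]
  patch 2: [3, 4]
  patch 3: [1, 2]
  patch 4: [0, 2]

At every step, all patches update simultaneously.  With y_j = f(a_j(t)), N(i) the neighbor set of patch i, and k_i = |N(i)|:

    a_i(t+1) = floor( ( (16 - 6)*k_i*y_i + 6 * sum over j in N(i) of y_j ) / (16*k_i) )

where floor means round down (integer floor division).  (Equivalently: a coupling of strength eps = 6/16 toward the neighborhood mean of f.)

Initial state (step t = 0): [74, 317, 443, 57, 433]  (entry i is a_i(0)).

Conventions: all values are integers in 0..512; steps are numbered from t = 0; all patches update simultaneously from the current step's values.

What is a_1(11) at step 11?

Answer: a_1(11) = 374

Derivation:
t=0: [74, 317, 443, 57, 433]
t=1: [449, 427, 365, 423, 374]
t=2: [349, 349, 372, 357, 368]
t=3: [383, 384, 376, 381, 378]
t=4: [370, 370, 373, 371, 372]
t=5: [375, 376, 375, 375, 375]
t=6: [374, 374, 374, 374, 374]
t=7: [374, 374, 374, 374, 374]
t=8: [374, 374, 374, 374, 374]
t=9: [374, 374, 374, 374, 374]
t=10: [374, 374, 374, 374, 374]
t=11: [374, 374, 374, 374, 374]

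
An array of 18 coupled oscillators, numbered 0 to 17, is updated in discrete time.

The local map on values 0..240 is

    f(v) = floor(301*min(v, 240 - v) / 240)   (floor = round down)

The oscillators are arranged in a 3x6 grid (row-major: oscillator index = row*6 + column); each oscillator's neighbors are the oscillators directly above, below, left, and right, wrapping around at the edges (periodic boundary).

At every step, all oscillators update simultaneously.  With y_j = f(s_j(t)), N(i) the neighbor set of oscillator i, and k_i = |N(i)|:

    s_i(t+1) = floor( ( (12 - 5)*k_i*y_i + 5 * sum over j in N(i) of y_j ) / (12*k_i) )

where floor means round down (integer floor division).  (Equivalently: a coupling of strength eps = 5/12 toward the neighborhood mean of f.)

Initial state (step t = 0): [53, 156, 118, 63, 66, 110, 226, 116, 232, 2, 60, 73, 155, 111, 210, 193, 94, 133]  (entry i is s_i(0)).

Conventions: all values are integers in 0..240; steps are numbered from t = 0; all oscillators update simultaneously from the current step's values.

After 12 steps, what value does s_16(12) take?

Answer: s_16(12) = 130

Derivation:
t=0: [53, 156, 118, 63, 66, 110, 226, 116, 232, 2, 60, 73, 155, 111, 210, 193, 94, 133]
t=1: [76, 113, 109, 76, 90, 118, 52, 112, 40, 24, 74, 90, 98, 122, 58, 58, 104, 125]
t=2: [104, 136, 116, 91, 113, 133, 86, 123, 68, 49, 93, 112, 118, 135, 84, 76, 119, 137]
t=3: [129, 133, 129, 112, 135, 134, 121, 132, 97, 78, 118, 132, 137, 131, 108, 100, 137, 134]
t=4: [137, 135, 136, 132, 133, 132, 142, 135, 123, 112, 137, 137, 133, 134, 133, 125, 130, 131]
t=5: [129, 130, 132, 135, 134, 133, 125, 131, 140, 139, 131, 129, 132, 132, 135, 140, 136, 135]
t=6: [138, 136, 133, 130, 132, 134, 141, 135, 127, 127, 134, 137, 135, 134, 130, 126, 130, 132]
t=7: [127, 130, 134, 137, 134, 131, 126, 131, 138, 139, 133, 129, 130, 132, 137, 140, 136, 133]
t=8: [139, 136, 131, 128, 132, 136, 140, 135, 128, 127, 133, 137, 137, 134, 129, 126, 130, 134]
t=9: [127, 130, 136, 139, 135, 130, 126, 131, 138, 140, 134, 129, 128, 132, 138, 140, 136, 131]
t=10: [140, 136, 129, 126, 131, 136, 140, 135, 128, 126, 131, 138, 139, 135, 127, 125, 130, 136]
t=11: [126, 130, 138, 141, 136, 129, 125, 131, 139, 141, 135, 128, 126, 131, 139, 142, 136, 130]
t=12: [141, 136, 127, 124, 130, 138, 142, 135, 126, 124, 131, 139, 141, 135, 126, 123, 130, 137]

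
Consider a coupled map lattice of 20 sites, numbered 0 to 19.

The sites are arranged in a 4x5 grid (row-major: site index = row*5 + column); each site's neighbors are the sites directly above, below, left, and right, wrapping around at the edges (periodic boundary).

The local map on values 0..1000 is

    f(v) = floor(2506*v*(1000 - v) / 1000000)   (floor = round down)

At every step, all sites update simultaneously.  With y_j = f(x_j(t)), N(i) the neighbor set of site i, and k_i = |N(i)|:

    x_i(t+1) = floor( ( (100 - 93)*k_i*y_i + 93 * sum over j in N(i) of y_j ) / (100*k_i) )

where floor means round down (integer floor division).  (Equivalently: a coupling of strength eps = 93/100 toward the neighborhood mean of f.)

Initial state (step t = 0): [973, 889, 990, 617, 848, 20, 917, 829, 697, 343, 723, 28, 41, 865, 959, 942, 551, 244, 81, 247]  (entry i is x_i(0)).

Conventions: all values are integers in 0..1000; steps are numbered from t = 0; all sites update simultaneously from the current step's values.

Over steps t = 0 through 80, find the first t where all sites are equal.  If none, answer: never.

Simulating step by step:
t=0: [973, 889, 990, 617, 848, 20, 917, 829, 697, 343, 723, 28, 41, 865, 959, 942, 551, 244, 81, 247]  (not all equal)
t=1: [180, 226, 386, 288, 414, 310, 180, 220, 456, 271, 116, 332, 280, 232, 430, 393, 255, 247, 434, 205]  (not all equal)
t=2: [532, 450, 470, 602, 457, 383, 481, 515, 481, 587, 553, 412, 476, 578, 416, 392, 511, 541, 469, 594]  (not all equal)
t=3: [608, 624, 617, 621, 609, 616, 611, 624, 611, 611, 602, 622, 616, 619, 610, 616, 612, 624, 610, 611]  (not all equal)
t=4: [592, 594, 587, 594, 594, 596, 589, 593, 590, 594, 592, 595, 588, 594, 595, 596, 589, 593, 590, 595]  (not all equal)
t=5: [603, 605, 604, 605, 604, 604, 603, 606, 604, 604, 603, 605, 603, 605, 603, 604, 603, 606, 603, 603]  (not all equal)
t=6: [598, 598, 598, 598, 598, 599, 598, 598, 598, 599, 598, 598, 598, 598, 598, 599, 598, 598, 598, 599]  (not all equal)
t=7: [601, 602, 602, 602, 601, 601, 601, 602, 601, 601, 601, 602, 602, 602, 601, 601, 601, 602, 601, 601]  (not all equal)
t=8: [600, 600, 600, 600, 600, 600, 600, 600, 600, 600, 600, 600, 600, 600, 600, 600, 600, 600, 600, 600]  (all equal)

Answer: 8
Key observation: Synchronization is absorbing here: once all sites are equal they stay equal, and step 8 is the first all-equal step.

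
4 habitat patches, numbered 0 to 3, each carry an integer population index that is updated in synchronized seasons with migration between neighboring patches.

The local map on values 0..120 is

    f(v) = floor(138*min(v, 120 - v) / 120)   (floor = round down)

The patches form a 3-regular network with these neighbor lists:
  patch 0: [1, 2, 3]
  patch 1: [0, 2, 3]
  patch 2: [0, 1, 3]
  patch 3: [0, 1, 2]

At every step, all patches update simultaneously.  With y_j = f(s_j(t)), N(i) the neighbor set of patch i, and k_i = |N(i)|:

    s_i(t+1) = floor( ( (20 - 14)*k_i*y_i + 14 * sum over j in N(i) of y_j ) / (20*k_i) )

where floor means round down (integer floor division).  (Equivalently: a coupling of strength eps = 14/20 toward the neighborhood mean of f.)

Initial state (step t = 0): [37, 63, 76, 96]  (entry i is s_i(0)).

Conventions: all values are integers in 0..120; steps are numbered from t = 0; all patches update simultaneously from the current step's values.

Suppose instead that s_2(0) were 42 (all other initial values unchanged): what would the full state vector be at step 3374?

Answer: [65, 65, 65, 65]
Key observation: The state at step 4, [65, 65, 65, 65], reappears at step 6: the system is in a cycle of period 2 from step 4 on.  Therefore the state at step 3374 equals the state at step 4 + ((3374 - 4) mod 2) = 4, which is [65, 65, 65, 65].

Derivation:
t=0: [37, 63, 42, 96]
t=1: [45, 46, 45, 44]
t=2: [51, 51, 51, 50]
t=3: [57, 57, 57, 57]
t=4: [65, 65, 65, 65]
t=5: [63, 63, 63, 63]
t=6: [65, 65, 65, 65]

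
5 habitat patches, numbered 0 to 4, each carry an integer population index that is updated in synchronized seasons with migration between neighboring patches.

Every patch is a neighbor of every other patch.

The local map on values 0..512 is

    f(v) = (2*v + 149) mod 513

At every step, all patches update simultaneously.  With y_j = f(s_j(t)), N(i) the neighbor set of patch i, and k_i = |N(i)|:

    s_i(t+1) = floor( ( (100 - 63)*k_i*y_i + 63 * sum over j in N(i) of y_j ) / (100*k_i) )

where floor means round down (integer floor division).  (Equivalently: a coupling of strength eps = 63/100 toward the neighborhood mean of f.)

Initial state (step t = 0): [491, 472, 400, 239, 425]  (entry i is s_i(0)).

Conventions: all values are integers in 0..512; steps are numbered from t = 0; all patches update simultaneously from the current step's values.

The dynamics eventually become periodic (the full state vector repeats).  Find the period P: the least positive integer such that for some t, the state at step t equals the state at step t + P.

Answer: 18
Key observation: The state at step 6, [4, 4, 5, 4, 5], reappears at step 24 — and no state repeats earlier — so the cycle the system enters has period 18.

Derivation:
t=0: [491, 472, 400, 239, 425]
t=1: [212, 204, 282, 214, 293]
t=2: [105, 102, 135, 106, 140]
t=3: [378, 377, 391, 379, 393]
t=4: [400, 400, 406, 401, 407]
t=5: [440, 440, 442, 440, 443]
t=6: [4, 4, 5, 4, 5]
t=7: [157, 157, 158, 157, 158]
t=8: [463, 463, 464, 463, 464]
t=9: [49, 49, 50, 49, 50]
t=10: [247, 247, 248, 247, 248]
t=11: [130, 130, 131, 130, 131]
t=12: [409, 409, 410, 409, 410]
t=13: [454, 454, 455, 454, 455]
t=14: [31, 31, 32, 31, 32]
t=15: [211, 211, 212, 211, 212]
t=16: [58, 58, 59, 58, 59]
t=17: [265, 265, 266, 265, 266]
t=18: [166, 166, 167, 166, 167]
t=19: [481, 481, 482, 481, 482]
t=20: [85, 85, 86, 85, 86]
t=21: [319, 319, 320, 319, 320]
t=22: [274, 274, 275, 274, 275]
t=23: [184, 184, 185, 184, 185]
t=24: [4, 4, 5, 4, 5]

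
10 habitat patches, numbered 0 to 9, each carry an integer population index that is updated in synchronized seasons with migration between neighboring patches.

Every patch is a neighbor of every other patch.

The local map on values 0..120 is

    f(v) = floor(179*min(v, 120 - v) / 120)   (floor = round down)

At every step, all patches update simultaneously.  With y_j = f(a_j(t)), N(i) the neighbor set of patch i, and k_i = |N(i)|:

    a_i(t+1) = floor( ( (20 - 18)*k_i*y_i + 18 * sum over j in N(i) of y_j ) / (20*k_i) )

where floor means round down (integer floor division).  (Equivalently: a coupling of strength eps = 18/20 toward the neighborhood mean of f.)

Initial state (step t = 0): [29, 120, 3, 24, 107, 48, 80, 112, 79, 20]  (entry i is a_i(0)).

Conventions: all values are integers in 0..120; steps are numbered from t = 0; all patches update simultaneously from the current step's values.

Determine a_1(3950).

Answer: a_1(3950) = 55
Key observation: The state at step 9, [83, 83, 83, 83, 83, 83, 83, 83, 83, 83], reappears at step 13: the system is in a cycle of period 4 from step 9 on.  Therefore the state at step 3950 equals the state at step 9 + ((3950 - 9) mod 4) = 10, which is [55, 55, 55, 55, 55, 55, 55, 55, 55, 55].

Derivation:
t=0: [29, 120, 3, 24, 107, 48, 80, 112, 79, 20]
t=1: [33, 33, 33, 33, 33, 33, 33, 33, 33, 33]
t=2: [49, 49, 49, 49, 49, 49, 49, 49, 49, 49]
t=3: [73, 73, 73, 73, 73, 73, 73, 73, 73, 73]
t=4: [70, 70, 70, 70, 70, 70, 70, 70, 70, 70]
t=5: [74, 74, 74, 74, 74, 74, 74, 74, 74, 74]
t=6: [68, 68, 68, 68, 68, 68, 68, 68, 68, 68]
t=7: [77, 77, 77, 77, 77, 77, 77, 77, 77, 77]
t=8: [64, 64, 64, 64, 64, 64, 64, 64, 64, 64]
t=9: [83, 83, 83, 83, 83, 83, 83, 83, 83, 83]
t=10: [55, 55, 55, 55, 55, 55, 55, 55, 55, 55]
t=11: [82, 82, 82, 82, 82, 82, 82, 82, 82, 82]
t=12: [56, 56, 56, 56, 56, 56, 56, 56, 56, 56]
t=13: [83, 83, 83, 83, 83, 83, 83, 83, 83, 83]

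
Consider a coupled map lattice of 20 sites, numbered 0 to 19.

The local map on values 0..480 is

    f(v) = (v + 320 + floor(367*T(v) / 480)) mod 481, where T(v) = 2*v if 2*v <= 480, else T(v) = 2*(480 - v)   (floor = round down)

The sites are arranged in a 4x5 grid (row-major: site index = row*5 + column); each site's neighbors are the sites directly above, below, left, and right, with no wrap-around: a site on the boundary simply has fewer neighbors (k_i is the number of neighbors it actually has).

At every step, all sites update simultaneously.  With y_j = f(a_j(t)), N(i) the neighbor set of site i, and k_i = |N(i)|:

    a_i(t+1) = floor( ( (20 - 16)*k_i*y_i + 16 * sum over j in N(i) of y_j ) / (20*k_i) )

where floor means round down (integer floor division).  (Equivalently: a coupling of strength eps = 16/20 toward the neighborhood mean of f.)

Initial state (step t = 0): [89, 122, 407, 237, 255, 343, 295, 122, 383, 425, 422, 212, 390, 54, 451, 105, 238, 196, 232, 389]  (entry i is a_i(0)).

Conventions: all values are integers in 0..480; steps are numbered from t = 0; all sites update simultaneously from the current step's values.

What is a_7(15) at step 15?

Answer: a_7(15) = 374

Derivation:
t=0: [89, 122, 407, 237, 255, 343, 295, 122, 383, 425, 422, 212, 390, 54, 451, 105, 238, 196, 232, 389]
t=1: [228, 252, 266, 398, 402, 299, 295, 331, 351, 374, 301, 389, 335, 390, 379, 336, 304, 395, 393, 377]
t=2: [424, 424, 405, 386, 366, 414, 406, 405, 377, 373, 396, 400, 377, 377, 371, 409, 382, 385, 366, 369]
t=3: [350, 353, 358, 369, 373, 355, 355, 364, 369, 375, 357, 365, 366, 374, 375, 364, 363, 373, 374, 377]
t=4: [385, 385, 381, 378, 375, 385, 383, 380, 376, 375, 381, 381, 377, 376, 374, 381, 378, 377, 374, 374]
t=5: [369, 369, 370, 372, 373, 369, 370, 371, 373, 374, 370, 371, 372, 374, 374, 371, 371, 373, 374, 375]
t=6: [377, 377, 376, 375, 375, 377, 376, 376, 375, 375, 376, 376, 375, 375, 374, 376, 375, 375, 374, 374]
t=7: [373, 373, 373, 374, 374, 373, 373, 374, 374, 374, 373, 374, 374, 374, 374, 374, 374, 374, 374, 375]
t=8: [375, 375, 375, 375, 375, 375, 375, 375, 375, 375, 375, 375, 375, 375, 374, 375, 375, 375, 374, 374]
t=9: [374, 374, 374, 374, 374, 374, 374, 374, 374, 374, 374, 374, 374, 374, 374, 374, 374, 374, 374, 375]
t=10: [375, 375, 375, 375, 375, 375, 375, 375, 375, 375, 375, 375, 375, 375, 374, 375, 375, 375, 374, 374]
t=11: [374, 374, 374, 374, 374, 374, 374, 374, 374, 374, 374, 374, 374, 374, 374, 374, 374, 374, 374, 375]
t=12: [375, 375, 375, 375, 375, 375, 375, 375, 375, 375, 375, 375, 375, 375, 374, 375, 375, 375, 374, 374]
t=13: [374, 374, 374, 374, 374, 374, 374, 374, 374, 374, 374, 374, 374, 374, 374, 374, 374, 374, 374, 375]
t=14: [375, 375, 375, 375, 375, 375, 375, 375, 375, 375, 375, 375, 375, 375, 374, 375, 375, 375, 374, 374]
t=15: [374, 374, 374, 374, 374, 374, 374, 374, 374, 374, 374, 374, 374, 374, 374, 374, 374, 374, 374, 375]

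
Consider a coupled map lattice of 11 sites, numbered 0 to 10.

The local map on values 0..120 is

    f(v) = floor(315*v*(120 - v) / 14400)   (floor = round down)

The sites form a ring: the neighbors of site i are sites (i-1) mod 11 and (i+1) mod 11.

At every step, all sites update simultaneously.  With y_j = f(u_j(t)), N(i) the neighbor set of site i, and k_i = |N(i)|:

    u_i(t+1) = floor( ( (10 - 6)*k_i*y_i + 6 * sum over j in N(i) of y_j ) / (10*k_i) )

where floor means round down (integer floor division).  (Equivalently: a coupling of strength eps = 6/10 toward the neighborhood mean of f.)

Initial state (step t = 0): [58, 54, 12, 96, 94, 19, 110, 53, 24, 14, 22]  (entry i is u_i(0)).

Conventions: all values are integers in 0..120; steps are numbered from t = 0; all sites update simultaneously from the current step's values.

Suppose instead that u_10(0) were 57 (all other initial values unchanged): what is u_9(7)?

Simulating step by step:
t=0: [58, 54, 12, 96, 94, 19, 110, 53, 24, 14, 57]
t=1: [77, 62, 49, 44, 48, 39, 45, 53, 52, 51, 64]
t=2: [75, 75, 75, 74, 72, 72, 73, 75, 76, 76, 75]
t=3: [73, 73, 73, 74, 74, 75, 74, 73, 73, 73, 73]
t=4: [75, 75, 74, 74, 73, 73, 74, 74, 75, 75, 75]
t=5: [73, 73, 73, 74, 74, 74, 74, 73, 73, 73, 73]
t=6: [75, 75, 74, 74, 74, 74, 74, 74, 75, 75, 75]
t=7: [73, 73, 73, 74, 74, 74, 74, 73, 73, 73, 73]

Answer: u_9(7) = 73
Key observation: This trace re-runs the system from the modified initial state.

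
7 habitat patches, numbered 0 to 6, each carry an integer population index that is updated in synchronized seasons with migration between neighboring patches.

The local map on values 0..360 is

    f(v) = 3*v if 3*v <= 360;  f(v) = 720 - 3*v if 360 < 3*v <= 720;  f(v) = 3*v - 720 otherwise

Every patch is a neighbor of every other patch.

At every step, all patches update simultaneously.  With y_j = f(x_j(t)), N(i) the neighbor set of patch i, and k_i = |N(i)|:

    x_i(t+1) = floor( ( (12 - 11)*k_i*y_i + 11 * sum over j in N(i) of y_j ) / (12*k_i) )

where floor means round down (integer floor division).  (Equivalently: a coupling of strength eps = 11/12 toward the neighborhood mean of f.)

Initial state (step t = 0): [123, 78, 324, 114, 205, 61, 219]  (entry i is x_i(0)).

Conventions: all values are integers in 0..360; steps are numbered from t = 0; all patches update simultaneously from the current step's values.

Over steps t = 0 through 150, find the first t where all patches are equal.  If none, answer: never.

Answer: 4
Key observation: Synchronization is absorbing here: once all patches are equal they stay equal, and step 4 is the first all-equal step.

Derivation:
t=0: [123, 78, 324, 114, 205, 61, 219]  (not all equal)
t=1: [209, 217, 216, 210, 226, 221, 229]  (not all equal)
t=2: [63, 64, 64, 63, 66, 65, 67]  (not all equal)
t=3: [194, 193, 193, 194, 193, 193, 193]  (not all equal)
t=4: [140, 140, 140, 140, 140, 140, 140]  (all equal)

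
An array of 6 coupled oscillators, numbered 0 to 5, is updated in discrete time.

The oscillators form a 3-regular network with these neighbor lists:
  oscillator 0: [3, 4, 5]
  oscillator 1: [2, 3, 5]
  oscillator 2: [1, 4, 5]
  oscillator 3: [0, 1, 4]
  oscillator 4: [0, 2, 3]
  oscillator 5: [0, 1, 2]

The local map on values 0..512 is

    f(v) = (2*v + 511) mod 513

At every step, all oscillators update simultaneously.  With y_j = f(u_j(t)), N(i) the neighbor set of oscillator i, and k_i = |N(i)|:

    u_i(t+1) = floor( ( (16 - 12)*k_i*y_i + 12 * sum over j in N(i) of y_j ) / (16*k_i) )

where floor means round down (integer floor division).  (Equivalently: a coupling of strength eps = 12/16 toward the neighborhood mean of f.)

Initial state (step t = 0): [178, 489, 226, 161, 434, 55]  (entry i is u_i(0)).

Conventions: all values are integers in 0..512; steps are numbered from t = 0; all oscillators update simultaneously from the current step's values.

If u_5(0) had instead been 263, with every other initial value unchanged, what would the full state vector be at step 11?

Simulating step by step:
t=0: [178, 489, 226, 161, 434, 263]
t=1: [259, 311, 319, 372, 369, 319]
t=2: [144, 145, 144, 140, 144, 89]
t=3: [256, 257, 259, 284, 284, 259]
t=4: [154, 142, 142, 282, 154, 257]
t=5: [293, 281, 345, 235, 235, 345]
t=6: [295, 216, 216, 263, 295, 117]
t=7: [98, 275, 291, 147, 147, 291]
t=8: [211, 115, 115, 203, 211, 90]
t=9: [355, 259, 263, 368, 368, 263]
t=10: [162, 61, 61, 160, 162, 55]
t=11: [267, 166, 167, 270, 270, 167]

Answer: [267, 166, 167, 270, 270, 167]
Key observation: This trace re-runs the system from the modified initial state.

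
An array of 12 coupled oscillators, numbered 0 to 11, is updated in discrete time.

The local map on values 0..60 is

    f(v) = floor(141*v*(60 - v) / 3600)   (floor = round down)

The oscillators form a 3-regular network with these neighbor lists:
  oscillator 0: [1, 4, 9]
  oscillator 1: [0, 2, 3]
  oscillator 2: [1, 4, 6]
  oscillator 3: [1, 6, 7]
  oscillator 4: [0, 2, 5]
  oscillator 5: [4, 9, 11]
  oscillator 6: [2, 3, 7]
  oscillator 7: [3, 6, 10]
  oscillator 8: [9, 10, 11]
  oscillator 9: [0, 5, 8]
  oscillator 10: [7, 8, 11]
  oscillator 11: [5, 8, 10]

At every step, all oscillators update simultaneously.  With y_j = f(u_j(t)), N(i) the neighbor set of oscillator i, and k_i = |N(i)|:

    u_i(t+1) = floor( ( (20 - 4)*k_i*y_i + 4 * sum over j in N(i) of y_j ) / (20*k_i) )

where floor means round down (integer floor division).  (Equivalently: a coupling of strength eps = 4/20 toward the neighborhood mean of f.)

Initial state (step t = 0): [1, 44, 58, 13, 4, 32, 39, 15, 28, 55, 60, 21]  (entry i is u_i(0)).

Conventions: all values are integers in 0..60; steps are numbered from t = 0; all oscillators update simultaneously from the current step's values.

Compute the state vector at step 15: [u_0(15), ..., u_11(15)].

Simulating step by step:
t=0: [1, 44, 58, 13, 4, 32, 39, 15, 28, 55, 60, 21]
t=1: [4, 23, 7, 24, 9, 31, 29, 24, 30, 12, 6, 30]
t=2: [11, 30, 16, 33, 17, 32, 33, 31, 32, 22, 16, 33]
t=3: [23, 33, 28, 34, 27, 34, 33, 34, 34, 31, 28, 33]
t=4: [33, 34, 34, 34, 34, 34, 34, 34, 34, 34, 34, 34]
t=5: [34, 34, 34, 34, 34, 34, 34, 34, 34, 34, 34, 34]
t=6: [34, 34, 34, 34, 34, 34, 34, 34, 34, 34, 34, 34]
t=7: [34, 34, 34, 34, 34, 34, 34, 34, 34, 34, 34, 34]
t=8: [34, 34, 34, 34, 34, 34, 34, 34, 34, 34, 34, 34]
t=9: [34, 34, 34, 34, 34, 34, 34, 34, 34, 34, 34, 34]
t=10: [34, 34, 34, 34, 34, 34, 34, 34, 34, 34, 34, 34]
t=11: [34, 34, 34, 34, 34, 34, 34, 34, 34, 34, 34, 34]
t=12: [34, 34, 34, 34, 34, 34, 34, 34, 34, 34, 34, 34]
t=13: [34, 34, 34, 34, 34, 34, 34, 34, 34, 34, 34, 34]
t=14: [34, 34, 34, 34, 34, 34, 34, 34, 34, 34, 34, 34]
t=15: [34, 34, 34, 34, 34, 34, 34, 34, 34, 34, 34, 34]

Answer: [34, 34, 34, 34, 34, 34, 34, 34, 34, 34, 34, 34]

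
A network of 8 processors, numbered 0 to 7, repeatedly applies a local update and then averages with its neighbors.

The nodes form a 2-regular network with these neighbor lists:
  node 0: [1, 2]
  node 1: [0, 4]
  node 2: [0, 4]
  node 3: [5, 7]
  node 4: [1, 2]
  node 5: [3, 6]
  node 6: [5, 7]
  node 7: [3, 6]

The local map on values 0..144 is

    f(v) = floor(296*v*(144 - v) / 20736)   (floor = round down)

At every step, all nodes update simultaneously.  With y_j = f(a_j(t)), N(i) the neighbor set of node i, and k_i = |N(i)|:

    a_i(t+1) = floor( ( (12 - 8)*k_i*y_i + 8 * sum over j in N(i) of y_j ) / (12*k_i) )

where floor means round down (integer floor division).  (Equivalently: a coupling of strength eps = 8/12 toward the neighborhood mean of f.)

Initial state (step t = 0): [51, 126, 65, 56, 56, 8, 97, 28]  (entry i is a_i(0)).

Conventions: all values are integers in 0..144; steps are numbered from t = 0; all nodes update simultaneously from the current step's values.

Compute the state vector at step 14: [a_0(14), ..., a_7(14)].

Simulating step by step:
t=0: [51, 126, 65, 56, 56, 8, 97, 28]
t=1: [57, 56, 70, 43, 58, 50, 42, 60]
t=2: [71, 70, 71, 66, 71, 63, 66, 64]
t=3: [73, 73, 73, 72, 73, 72, 72, 73]
t=4: [73, 73, 73, 73, 73, 74, 73, 73]
t=5: [73, 73, 73, 73, 73, 73, 73, 73]
t=6: [73, 73, 73, 73, 73, 73, 73, 73]
t=7: [73, 73, 73, 73, 73, 73, 73, 73]
t=8: [73, 73, 73, 73, 73, 73, 73, 73]
t=9: [73, 73, 73, 73, 73, 73, 73, 73]
t=10: [73, 73, 73, 73, 73, 73, 73, 73]
t=11: [73, 73, 73, 73, 73, 73, 73, 73]
t=12: [73, 73, 73, 73, 73, 73, 73, 73]
t=13: [73, 73, 73, 73, 73, 73, 73, 73]
t=14: [73, 73, 73, 73, 73, 73, 73, 73]

Answer: [73, 73, 73, 73, 73, 73, 73, 73]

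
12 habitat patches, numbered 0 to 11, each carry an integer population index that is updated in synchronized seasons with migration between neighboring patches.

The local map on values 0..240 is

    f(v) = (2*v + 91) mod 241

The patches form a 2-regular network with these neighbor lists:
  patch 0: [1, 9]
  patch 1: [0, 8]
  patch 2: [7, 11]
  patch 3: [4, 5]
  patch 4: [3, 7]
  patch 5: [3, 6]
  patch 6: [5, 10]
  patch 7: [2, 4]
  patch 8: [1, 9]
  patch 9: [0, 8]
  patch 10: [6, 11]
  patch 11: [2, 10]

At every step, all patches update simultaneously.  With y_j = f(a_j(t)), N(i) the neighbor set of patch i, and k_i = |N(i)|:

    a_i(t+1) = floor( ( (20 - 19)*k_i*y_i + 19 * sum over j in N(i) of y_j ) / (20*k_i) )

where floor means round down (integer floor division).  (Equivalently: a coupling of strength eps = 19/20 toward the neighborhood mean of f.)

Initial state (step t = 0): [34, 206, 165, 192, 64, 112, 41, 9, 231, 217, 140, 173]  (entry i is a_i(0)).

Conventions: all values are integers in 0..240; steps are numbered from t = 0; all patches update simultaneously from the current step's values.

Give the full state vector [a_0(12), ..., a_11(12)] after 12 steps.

Answer: [127, 131, 177, 172, 186, 177, 127, 228, 127, 131, 168, 184]

Derivation:
t=0: [34, 206, 165, 192, 64, 112, 41, 9, 231, 217, 140, 173]
t=1: [38, 110, 153, 150, 173, 197, 105, 194, 33, 111, 181, 157]
t=2: [75, 157, 198, 102, 194, 99, 105, 179, 75, 157, 117, 183]
t=3: [155, 8, 201, 138, 136, 56, 65, 125, 155, 8, 135, 53]
t=4: [109, 157, 141, 160, 113, 174, 164, 68, 109, 157, 204, 72]
t=5: [159, 72, 226, 138, 192, 175, 111, 110, 159, 72, 197, 82]
t=6: [231, 171, 42, 212, 104, 104, 100, 143, 231, 171, 41, 31]
t=7: [185, 77, 146, 56, 83, 42, 112, 117, 185, 77, 105, 172]
t=8: [14, 209, 139, 100, 137, 140, 115, 79, 14, 209, 130, 105]
t=9: [31, 114, 38, 123, 33, 68, 118, 120, 31, 114, 72, 116]
t=10: [81, 149, 90, 187, 96, 97, 223, 158, 81, 149, 91, 195]
t=11: [141, 18, 194, 52, 187, 134, 38, 42, 141, 18, 141, 41]
t=12: [127, 131, 177, 172, 186, 177, 127, 228, 127, 131, 168, 184]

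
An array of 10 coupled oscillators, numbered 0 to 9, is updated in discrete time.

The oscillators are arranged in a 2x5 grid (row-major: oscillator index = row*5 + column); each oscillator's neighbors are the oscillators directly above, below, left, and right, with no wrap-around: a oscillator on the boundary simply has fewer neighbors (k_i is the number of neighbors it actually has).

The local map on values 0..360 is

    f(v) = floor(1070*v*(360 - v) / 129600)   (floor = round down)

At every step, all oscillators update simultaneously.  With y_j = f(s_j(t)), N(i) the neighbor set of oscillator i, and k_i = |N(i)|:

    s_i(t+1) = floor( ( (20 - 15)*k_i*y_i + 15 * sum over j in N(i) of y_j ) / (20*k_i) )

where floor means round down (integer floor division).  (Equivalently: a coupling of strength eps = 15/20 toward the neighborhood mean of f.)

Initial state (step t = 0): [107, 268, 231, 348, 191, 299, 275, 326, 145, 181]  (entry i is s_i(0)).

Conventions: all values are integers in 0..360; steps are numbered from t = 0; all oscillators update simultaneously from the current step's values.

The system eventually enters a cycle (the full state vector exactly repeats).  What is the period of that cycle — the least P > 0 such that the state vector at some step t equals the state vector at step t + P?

Answer: 2
Key observation: The state at step 22, [246, 246, 246, 246, 246, 246, 246, 246, 246, 246], reappears at step 24 — and no state repeats earlier — so the cycle the system enters has period 2.

Derivation:
t=0: [107, 268, 231, 348, 191, 299, 275, 326, 145, 181]
t=1: [188, 216, 143, 200, 179, 193, 159, 196, 162, 262]
t=2: [262, 260, 260, 262, 244, 264, 262, 262, 251, 251]
t=3: [211, 212, 212, 220, 221, 210, 211, 215, 218, 228]
t=4: [259, 259, 257, 255, 251, 259, 258, 257, 253, 252]
t=5: [215, 216, 218, 221, 223, 215, 216, 219, 221, 224]
t=6: [256, 256, 254, 253, 252, 256, 255, 254, 252, 252]
t=7: [219, 220, 221, 223, 223, 219, 220, 222, 223, 224]
t=8: [254, 253, 252, 252, 251, 254, 253, 252, 251, 251]
t=9: [222, 223, 223, 224, 224, 222, 223, 224, 224, 225]
t=10: [252, 252, 251, 251, 250, 252, 251, 251, 250, 250]
t=11: [224, 224, 224, 226, 226, 224, 224, 225, 226, 227]
t=12: [251, 251, 250, 250, 249, 251, 250, 250, 249, 249]
t=13: [225, 226, 226, 227, 227, 225, 226, 227, 227, 228]
t=14: [250, 250, 249, 249, 248, 250, 249, 249, 248, 248]
t=15: [227, 227, 227, 228, 228, 227, 227, 228, 228, 229]
t=16: [249, 249, 248, 248, 247, 249, 248, 248, 247, 247]
t=17: [228, 228, 228, 229, 229, 228, 228, 229, 229, 230]
t=18: [248, 248, 247, 247, 246, 248, 247, 247, 246, 246]
t=19: [229, 229, 229, 230, 230, 229, 229, 230, 230, 231]
t=20: [247, 247, 246, 246, 246, 247, 246, 246, 246, 246]
t=21: [230, 230, 230, 231, 231, 230, 230, 231, 231, 231]
t=22: [246, 246, 246, 246, 246, 246, 246, 246, 246, 246]
t=23: [231, 231, 231, 231, 231, 231, 231, 231, 231, 231]
t=24: [246, 246, 246, 246, 246, 246, 246, 246, 246, 246]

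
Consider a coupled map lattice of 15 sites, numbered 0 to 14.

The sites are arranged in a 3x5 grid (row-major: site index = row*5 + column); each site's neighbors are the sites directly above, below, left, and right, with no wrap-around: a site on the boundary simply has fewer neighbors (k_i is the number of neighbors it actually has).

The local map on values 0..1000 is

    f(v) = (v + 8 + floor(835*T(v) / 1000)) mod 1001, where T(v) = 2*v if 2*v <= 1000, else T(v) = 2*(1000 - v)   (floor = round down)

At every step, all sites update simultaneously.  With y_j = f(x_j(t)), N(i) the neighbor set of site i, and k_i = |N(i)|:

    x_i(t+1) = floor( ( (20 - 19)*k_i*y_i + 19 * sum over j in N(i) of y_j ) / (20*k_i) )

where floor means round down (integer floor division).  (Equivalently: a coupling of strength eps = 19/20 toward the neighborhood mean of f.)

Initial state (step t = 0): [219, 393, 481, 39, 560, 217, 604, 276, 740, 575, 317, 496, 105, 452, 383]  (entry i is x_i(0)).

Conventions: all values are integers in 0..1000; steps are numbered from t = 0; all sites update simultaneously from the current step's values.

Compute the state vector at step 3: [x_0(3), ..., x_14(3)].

Simulating step by step:
t=0: [219, 393, 481, 39, 560, 217, 604, 276, 740, 575, 317, 496, 105, 452, 383]
t=1: [335, 368, 303, 250, 206, 573, 421, 282, 332, 176, 478, 464, 422, 168, 240]
t=2: [654, 635, 808, 752, 575, 431, 549, 507, 607, 688, 269, 185, 469, 553, 475]
t=3: [205, 228, 247, 229, 199, 410, 311, 247, 258, 275, 348, 434, 375, 269, 261]

Answer: [205, 228, 247, 229, 199, 410, 311, 247, 258, 275, 348, 434, 375, 269, 261]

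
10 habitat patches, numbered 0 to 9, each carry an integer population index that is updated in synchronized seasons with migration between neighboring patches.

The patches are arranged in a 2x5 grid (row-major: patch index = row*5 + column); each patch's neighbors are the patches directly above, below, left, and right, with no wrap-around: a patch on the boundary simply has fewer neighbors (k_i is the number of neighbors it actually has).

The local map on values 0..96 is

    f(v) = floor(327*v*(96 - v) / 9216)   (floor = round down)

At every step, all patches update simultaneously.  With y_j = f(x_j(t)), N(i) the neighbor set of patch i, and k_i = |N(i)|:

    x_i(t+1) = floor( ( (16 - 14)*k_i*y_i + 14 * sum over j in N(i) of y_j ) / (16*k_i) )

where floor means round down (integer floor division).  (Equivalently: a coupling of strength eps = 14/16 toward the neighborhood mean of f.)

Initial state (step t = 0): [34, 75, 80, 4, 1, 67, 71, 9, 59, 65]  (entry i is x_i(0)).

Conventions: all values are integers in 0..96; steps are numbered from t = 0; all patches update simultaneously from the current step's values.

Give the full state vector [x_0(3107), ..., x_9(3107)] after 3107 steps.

Answer: [43, 43, 44, 45, 45, 43, 43, 44, 45, 45]
Key observation: The state at step 6, [81, 81, 80, 80, 80, 81, 81, 80, 80, 80], reappears at step 10: the system is in a cycle of period 4 from step 6 on.  Therefore the state at step 3107 equals the state at step 6 + ((3107 - 6) mod 4) = 7, which is [43, 43, 44, 45, 45, 43, 43, 44, 45, 45].

Derivation:
t=0: [34, 75, 80, 4, 1, 67, 71, 9, 59, 65]
t=1: [63, 59, 33, 38, 37, 68, 51, 57, 42, 43]
t=2: [72, 75, 77, 76, 78, 75, 74, 78, 78, 78]
t=3: [55, 56, 52, 50, 50, 58, 53, 51, 50, 49]
t=4: [78, 80, 80, 81, 81, 79, 79, 80, 81, 81]
t=5: [46, 46, 44, 43, 43, 47, 45, 45, 43, 43]
t=6: [81, 81, 80, 80, 80, 81, 81, 80, 80, 80]
t=7: [43, 43, 44, 45, 45, 43, 43, 44, 45, 45]
t=8: [80, 80, 80, 81, 81, 80, 80, 80, 81, 81]
t=9: [45, 45, 44, 43, 43, 45, 45, 44, 43, 43]
t=10: [81, 81, 80, 80, 80, 81, 81, 80, 80, 80]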